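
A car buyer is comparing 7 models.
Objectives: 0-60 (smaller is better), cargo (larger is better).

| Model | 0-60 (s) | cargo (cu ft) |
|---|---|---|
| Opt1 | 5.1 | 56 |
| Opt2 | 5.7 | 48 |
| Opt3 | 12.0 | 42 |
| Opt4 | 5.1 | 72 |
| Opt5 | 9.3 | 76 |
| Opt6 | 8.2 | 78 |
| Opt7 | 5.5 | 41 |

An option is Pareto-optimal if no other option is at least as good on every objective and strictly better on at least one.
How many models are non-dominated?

2

Opt1: dominated by Opt4 (0-60 5.1≤5.1, cargo 72≥56).
Opt2: dominated by Opt1 (0-60 5.1≤5.7, cargo 56≥48).
Opt3: dominated by Opt1 (0-60 5.1≤12.0, cargo 56≥42).
Opt4: not dominated.
Opt5: dominated by Opt6 (0-60 8.2≤9.3, cargo 78≥76).
Opt6: not dominated (best cargo).
Opt7: dominated by Opt1 (0-60 5.1≤5.5, cargo 56≥41).
Pareto-optimal: Opt4, Opt6 → 2.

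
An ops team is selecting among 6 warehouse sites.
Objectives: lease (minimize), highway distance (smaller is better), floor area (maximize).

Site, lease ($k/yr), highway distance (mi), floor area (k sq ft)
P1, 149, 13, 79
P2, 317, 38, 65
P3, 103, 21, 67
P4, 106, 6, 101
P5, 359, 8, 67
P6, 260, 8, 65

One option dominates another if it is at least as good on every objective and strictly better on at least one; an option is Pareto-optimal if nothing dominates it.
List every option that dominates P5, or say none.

P4

P4: lease 106≤359, highway distance 6≤8, floor area 101≥67 — dominates P5.
Others (P1, P2, P3, P6) are each worse than P5 on at least one objective.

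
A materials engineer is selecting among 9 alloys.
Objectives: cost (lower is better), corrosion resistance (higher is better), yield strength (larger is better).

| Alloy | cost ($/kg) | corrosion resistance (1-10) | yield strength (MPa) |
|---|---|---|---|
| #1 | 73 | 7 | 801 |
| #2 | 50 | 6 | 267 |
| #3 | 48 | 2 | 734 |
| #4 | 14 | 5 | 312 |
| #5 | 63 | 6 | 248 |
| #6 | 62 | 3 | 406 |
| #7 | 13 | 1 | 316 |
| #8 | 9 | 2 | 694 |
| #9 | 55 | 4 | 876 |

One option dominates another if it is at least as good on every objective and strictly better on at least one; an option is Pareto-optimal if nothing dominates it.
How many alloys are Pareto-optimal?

6

#1: not dominated (best corrosion resistance).
#2: not dominated.
#3: not dominated.
#4: not dominated.
#5: dominated by #2 (cost 50≤63, corrosion resistance 6≥6, yield strength 267≥248).
#6: dominated by #9 (cost 55≤62, corrosion resistance 4≥3, yield strength 876≥406).
#7: dominated by #8 (cost 9≤13, corrosion resistance 2≥1, yield strength 694≥316).
#8: not dominated (best cost).
#9: not dominated (best yield strength).
Pareto-optimal: #1, #2, #3, #4, #8, #9 → 6.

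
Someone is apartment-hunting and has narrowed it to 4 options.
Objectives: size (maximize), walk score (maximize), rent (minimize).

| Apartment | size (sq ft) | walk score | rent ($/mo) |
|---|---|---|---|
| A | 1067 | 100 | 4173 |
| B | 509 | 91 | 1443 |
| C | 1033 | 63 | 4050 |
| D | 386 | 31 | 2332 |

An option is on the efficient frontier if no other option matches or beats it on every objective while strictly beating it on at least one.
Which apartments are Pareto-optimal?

A: not dominated (best size).
B: not dominated (best rent).
C: not dominated.
D: dominated by B (size 509≥386, walk score 91≥31, rent 1443≤2332).

A, B, C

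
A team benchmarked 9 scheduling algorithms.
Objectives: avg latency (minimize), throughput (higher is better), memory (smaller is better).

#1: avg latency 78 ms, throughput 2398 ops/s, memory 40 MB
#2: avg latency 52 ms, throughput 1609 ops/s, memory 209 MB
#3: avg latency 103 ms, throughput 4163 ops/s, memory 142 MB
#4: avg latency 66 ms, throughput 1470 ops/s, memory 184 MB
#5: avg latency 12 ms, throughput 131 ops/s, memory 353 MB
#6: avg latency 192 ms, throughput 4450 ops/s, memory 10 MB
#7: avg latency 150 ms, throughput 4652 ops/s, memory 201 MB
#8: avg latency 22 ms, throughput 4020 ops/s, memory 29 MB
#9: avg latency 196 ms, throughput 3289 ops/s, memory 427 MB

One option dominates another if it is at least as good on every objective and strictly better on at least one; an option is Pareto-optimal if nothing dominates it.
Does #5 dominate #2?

No

#5 vs #2: #5 is worse on throughput (131 vs 1609), so it does not dominate #2.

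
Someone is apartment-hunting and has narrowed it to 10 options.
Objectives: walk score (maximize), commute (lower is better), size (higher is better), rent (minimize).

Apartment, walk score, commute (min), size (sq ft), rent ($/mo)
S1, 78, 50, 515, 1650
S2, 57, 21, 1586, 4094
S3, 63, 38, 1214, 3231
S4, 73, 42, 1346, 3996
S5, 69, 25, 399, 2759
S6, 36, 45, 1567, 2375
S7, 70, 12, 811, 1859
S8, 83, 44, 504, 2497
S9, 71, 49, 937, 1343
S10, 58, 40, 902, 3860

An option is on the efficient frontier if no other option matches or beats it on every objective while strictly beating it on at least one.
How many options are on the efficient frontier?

8

S1: not dominated.
S2: not dominated (best size).
S3: not dominated.
S4: not dominated.
S5: dominated by S7 (walk score 70≥69, commute 12≤25, size 811≥399, rent 1859≤2759).
S6: not dominated.
S7: not dominated (best commute).
S8: not dominated (best walk score).
S9: not dominated (best rent).
S10: dominated by S3 (walk score 63≥58, commute 38≤40, size 1214≥902, rent 3231≤3860).
Pareto-optimal: S1, S2, S3, S4, S6, S7, S8, S9 → 8.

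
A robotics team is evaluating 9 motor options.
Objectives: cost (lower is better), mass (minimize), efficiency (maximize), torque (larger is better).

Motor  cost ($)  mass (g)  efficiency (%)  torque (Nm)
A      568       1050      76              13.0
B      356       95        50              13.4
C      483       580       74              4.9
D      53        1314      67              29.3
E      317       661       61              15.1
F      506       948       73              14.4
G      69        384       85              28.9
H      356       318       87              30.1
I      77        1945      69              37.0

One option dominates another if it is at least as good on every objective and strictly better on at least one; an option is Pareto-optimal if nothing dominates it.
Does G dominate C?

G vs C: cost 69≤483, mass 384≤580, efficiency 85≥74, torque 28.9≥4.9 — G is at least as good on every objective with at least one strict improvement.

Yes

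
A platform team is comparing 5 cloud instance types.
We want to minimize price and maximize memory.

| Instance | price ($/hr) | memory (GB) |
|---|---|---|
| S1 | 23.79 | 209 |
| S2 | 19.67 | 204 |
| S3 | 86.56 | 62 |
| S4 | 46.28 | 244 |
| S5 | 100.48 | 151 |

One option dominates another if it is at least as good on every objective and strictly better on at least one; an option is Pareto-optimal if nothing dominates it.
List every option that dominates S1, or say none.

none

S2: worse on memory (204 vs 209).
S3: worse on price (86.56 vs 23.79).
S4: worse on price (46.28 vs 23.79).
S5: worse on price (100.48 vs 23.79).
No option dominates S1.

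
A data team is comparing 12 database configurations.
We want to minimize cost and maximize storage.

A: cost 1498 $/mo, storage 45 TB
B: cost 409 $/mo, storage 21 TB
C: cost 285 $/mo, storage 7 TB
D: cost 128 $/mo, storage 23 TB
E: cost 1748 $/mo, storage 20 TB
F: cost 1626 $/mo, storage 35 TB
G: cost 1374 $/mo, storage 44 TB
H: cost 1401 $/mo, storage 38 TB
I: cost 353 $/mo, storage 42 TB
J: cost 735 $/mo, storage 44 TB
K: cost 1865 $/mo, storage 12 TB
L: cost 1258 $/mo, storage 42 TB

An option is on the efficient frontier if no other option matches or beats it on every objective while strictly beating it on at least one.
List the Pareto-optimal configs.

A: not dominated (best storage).
B: dominated by D (cost 128≤409, storage 23≥21).
C: dominated by D (cost 128≤285, storage 23≥7).
D: not dominated (best cost).
E: dominated by A (cost 1498≤1748, storage 45≥20).
F: dominated by A (cost 1498≤1626, storage 45≥35).
G: dominated by J (cost 735≤1374, storage 44≥44).
H: dominated by G (cost 1374≤1401, storage 44≥38).
I: not dominated.
J: not dominated.
K: dominated by A (cost 1498≤1865, storage 45≥12).
L: dominated by I (cost 353≤1258, storage 42≥42).

A, D, I, J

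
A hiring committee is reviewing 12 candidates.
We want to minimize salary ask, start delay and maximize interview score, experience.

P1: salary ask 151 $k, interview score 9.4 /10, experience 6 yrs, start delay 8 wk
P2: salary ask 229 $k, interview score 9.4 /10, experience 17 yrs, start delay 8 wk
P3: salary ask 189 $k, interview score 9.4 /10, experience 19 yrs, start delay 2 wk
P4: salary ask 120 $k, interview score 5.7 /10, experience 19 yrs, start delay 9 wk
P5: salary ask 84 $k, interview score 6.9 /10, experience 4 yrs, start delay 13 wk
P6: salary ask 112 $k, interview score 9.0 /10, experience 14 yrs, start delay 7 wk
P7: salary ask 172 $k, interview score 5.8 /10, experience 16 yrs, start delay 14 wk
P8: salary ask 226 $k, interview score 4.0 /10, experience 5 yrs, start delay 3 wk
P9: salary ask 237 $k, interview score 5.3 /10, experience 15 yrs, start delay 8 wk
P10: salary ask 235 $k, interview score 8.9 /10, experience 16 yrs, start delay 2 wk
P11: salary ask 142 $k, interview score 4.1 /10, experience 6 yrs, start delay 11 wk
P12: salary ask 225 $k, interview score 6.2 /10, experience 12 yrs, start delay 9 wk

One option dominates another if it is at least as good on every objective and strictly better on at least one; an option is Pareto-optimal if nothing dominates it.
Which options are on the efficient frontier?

P1: not dominated.
P2: dominated by P3 (salary ask 189≤229, interview score 9.4≥9.4, experience 19≥17, start delay 2≤8).
P3: not dominated.
P4: not dominated.
P5: not dominated (best salary ask).
P6: not dominated.
P7: not dominated.
P8: dominated by P3 (salary ask 189≤226, interview score 9.4≥4.0, experience 19≥5, start delay 2≤3).
P9: dominated by P2 (salary ask 229≤237, interview score 9.4≥5.3, experience 17≥15, start delay 8≤8).
P10: dominated by P3 (salary ask 189≤235, interview score 9.4≥8.9, experience 19≥16, start delay 2≤2).
P11: dominated by P4 (salary ask 120≤142, interview score 5.7≥4.1, experience 19≥6, start delay 9≤11).
P12: dominated by P3 (salary ask 189≤225, interview score 9.4≥6.2, experience 19≥12, start delay 2≤9).

P1, P3, P4, P5, P6, P7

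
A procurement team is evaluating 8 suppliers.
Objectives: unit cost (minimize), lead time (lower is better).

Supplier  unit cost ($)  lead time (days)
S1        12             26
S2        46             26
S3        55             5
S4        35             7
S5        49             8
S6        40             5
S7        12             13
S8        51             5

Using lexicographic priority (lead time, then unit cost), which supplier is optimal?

S6

First minimize lead time: best is 5, kept {S3, S6, S8}.
Then minimize unit cost: best is 40, kept {S6}.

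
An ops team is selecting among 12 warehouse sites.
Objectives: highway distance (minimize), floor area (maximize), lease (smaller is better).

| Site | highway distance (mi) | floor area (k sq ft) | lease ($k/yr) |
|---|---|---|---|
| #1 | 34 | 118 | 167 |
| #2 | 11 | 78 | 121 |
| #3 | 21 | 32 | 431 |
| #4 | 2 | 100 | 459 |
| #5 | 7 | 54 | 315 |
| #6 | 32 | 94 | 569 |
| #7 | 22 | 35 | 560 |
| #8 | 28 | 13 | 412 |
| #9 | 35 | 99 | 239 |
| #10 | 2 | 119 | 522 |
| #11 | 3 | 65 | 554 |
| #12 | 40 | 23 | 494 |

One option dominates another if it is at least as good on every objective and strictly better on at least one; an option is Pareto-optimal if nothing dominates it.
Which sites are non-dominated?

#1: not dominated.
#2: not dominated (best lease).
#3: dominated by #2 (highway distance 11≤21, floor area 78≥32, lease 121≤431).
#4: not dominated.
#5: not dominated.
#6: dominated by #4 (highway distance 2≤32, floor area 100≥94, lease 459≤569).
#7: dominated by #2 (highway distance 11≤22, floor area 78≥35, lease 121≤560).
#8: dominated by #2 (highway distance 11≤28, floor area 78≥13, lease 121≤412).
#9: dominated by #1 (highway distance 34≤35, floor area 118≥99, lease 167≤239).
#10: not dominated (best floor area).
#11: dominated by #4 (highway distance 2≤3, floor area 100≥65, lease 459≤554).
#12: dominated by #1 (highway distance 34≤40, floor area 118≥23, lease 167≤494).

#1, #2, #4, #5, #10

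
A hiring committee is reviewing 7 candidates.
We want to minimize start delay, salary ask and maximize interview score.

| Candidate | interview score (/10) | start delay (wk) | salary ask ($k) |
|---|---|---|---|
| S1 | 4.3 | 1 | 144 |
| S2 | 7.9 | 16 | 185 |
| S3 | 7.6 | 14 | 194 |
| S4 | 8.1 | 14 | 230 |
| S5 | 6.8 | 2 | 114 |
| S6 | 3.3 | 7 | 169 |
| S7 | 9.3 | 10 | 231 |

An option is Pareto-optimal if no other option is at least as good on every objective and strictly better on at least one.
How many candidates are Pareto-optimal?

S1: not dominated (best start delay).
S2: not dominated.
S3: not dominated.
S4: not dominated.
S5: not dominated (best salary ask).
S6: dominated by S1 (interview score 4.3≥3.3, start delay 1≤7, salary ask 144≤169).
S7: not dominated (best interview score).
Pareto-optimal: S1, S2, S3, S4, S5, S7 → 6.

6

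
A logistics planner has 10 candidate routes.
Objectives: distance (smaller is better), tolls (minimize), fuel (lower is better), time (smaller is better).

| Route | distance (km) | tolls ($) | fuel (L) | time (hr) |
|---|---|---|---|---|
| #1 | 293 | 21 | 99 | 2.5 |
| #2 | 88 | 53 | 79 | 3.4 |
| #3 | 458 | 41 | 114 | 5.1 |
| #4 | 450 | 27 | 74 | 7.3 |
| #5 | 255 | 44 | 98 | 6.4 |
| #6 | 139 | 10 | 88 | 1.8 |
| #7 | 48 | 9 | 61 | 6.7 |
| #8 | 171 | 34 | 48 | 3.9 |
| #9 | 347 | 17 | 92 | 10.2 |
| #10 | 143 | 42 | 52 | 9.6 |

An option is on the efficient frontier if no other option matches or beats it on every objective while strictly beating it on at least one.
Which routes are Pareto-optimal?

#1: dominated by #6 (distance 139≤293, tolls 10≤21, fuel 88≤99, time 1.8≤2.5).
#2: not dominated.
#3: dominated by #1 (distance 293≤458, tolls 21≤41, fuel 99≤114, time 2.5≤5.1).
#4: dominated by #7 (distance 48≤450, tolls 9≤27, fuel 61≤74, time 6.7≤7.3).
#5: dominated by #6 (distance 139≤255, tolls 10≤44, fuel 88≤98, time 1.8≤6.4).
#6: not dominated (best time).
#7: not dominated (best distance).
#8: not dominated (best fuel).
#9: dominated by #6 (distance 139≤347, tolls 10≤17, fuel 88≤92, time 1.8≤10.2).
#10: not dominated.

#2, #6, #7, #8, #10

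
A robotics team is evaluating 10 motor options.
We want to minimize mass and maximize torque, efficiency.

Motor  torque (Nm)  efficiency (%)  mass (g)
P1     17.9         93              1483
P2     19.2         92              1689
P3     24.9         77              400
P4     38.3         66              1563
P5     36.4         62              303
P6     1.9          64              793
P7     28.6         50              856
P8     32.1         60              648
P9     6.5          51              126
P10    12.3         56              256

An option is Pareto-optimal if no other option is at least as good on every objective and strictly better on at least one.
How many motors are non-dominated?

P1: not dominated (best efficiency).
P2: not dominated.
P3: not dominated.
P4: not dominated (best torque).
P5: not dominated.
P6: dominated by P3 (torque 24.9≥1.9, efficiency 77≥64, mass 400≤793).
P7: dominated by P5 (torque 36.4≥28.6, efficiency 62≥50, mass 303≤856).
P8: dominated by P5 (torque 36.4≥32.1, efficiency 62≥60, mass 303≤648).
P9: not dominated (best mass).
P10: not dominated.
Pareto-optimal: P1, P2, P3, P4, P5, P9, P10 → 7.

7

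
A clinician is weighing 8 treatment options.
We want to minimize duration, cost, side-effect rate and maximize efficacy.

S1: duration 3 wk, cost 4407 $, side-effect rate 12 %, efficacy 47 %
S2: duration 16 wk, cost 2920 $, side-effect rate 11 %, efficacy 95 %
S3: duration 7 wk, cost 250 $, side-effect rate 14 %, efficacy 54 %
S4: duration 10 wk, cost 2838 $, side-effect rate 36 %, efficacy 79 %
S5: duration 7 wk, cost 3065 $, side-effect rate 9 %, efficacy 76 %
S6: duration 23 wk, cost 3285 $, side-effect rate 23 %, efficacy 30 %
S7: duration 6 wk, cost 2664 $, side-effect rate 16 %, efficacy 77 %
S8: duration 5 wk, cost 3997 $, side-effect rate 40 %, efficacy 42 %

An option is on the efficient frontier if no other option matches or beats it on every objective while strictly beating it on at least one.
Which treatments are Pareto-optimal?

S1, S2, S3, S4, S5, S7, S8

S1: not dominated (best duration).
S2: not dominated (best efficacy).
S3: not dominated (best cost).
S4: not dominated.
S5: not dominated (best side-effect rate).
S6: dominated by S2 (duration 16≤23, cost 2920≤3285, side-effect rate 11≤23, efficacy 95≥30).
S7: not dominated.
S8: not dominated.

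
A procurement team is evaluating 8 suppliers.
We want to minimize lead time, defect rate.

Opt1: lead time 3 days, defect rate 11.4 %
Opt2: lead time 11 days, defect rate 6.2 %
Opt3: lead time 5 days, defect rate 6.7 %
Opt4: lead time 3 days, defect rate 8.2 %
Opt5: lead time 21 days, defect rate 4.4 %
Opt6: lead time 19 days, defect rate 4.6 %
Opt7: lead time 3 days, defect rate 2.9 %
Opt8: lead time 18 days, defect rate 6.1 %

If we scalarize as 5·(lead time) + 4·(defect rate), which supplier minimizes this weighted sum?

Opt1: 5·3 + 4·11.4 = 60.6
Opt2: 5·11 + 4·6.2 = 79.8
Opt3: 5·5 + 4·6.7 = 51.8
Opt4: 5·3 + 4·8.2 = 47.8
Opt5: 5·21 + 4·4.4 = 122.6
Opt6: 5·19 + 4·4.6 = 113.4
Opt7: 5·3 + 4·2.9 = 26.6
Opt8: 5·18 + 4·6.1 = 114.4
Lowest: Opt7 at 26.6.

Opt7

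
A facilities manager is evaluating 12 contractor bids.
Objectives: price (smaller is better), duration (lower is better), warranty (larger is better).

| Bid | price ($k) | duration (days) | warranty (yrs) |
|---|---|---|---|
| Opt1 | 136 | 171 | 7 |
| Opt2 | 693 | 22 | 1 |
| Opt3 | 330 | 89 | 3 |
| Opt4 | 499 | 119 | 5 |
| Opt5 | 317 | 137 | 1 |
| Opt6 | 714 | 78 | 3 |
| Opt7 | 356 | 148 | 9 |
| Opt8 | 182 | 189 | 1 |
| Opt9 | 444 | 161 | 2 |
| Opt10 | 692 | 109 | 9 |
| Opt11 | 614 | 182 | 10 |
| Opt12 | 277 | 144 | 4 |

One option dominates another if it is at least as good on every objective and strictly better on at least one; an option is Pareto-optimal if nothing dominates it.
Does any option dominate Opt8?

Opt1 vs Opt8: price 136≤182, duration 171≤189, warranty 7≥1 — Opt1 is at least as good on every objective and strictly better on at least one, so Opt1 dominates Opt8.

Yes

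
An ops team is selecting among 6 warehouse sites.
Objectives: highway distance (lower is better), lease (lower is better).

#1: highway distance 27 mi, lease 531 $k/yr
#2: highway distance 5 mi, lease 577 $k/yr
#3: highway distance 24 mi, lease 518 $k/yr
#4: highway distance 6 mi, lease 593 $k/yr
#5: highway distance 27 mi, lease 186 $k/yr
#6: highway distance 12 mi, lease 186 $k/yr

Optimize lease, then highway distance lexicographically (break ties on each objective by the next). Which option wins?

#6

First minimize lease: best is 186, kept {#5, #6}.
Then minimize highway distance: best is 12, kept {#6}.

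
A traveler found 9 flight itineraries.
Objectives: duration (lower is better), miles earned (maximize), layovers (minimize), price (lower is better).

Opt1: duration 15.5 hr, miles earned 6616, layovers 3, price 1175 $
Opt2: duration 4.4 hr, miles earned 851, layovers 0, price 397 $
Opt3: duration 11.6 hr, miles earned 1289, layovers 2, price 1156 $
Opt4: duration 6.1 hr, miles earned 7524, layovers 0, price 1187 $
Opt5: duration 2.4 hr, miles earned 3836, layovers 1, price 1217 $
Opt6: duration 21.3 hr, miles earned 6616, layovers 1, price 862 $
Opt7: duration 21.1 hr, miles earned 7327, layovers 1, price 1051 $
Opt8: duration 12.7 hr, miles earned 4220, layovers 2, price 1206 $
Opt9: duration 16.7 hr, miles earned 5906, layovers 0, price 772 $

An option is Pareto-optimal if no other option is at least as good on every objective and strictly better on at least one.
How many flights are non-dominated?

8

Opt1: not dominated.
Opt2: not dominated (best price).
Opt3: not dominated.
Opt4: not dominated (best miles earned).
Opt5: not dominated (best duration).
Opt6: not dominated.
Opt7: not dominated.
Opt8: dominated by Opt4 (duration 6.1≤12.7, miles earned 7524≥4220, layovers 0≤2, price 1187≤1206).
Opt9: not dominated.
Pareto-optimal: Opt1, Opt2, Opt3, Opt4, Opt5, Opt6, Opt7, Opt9 → 8.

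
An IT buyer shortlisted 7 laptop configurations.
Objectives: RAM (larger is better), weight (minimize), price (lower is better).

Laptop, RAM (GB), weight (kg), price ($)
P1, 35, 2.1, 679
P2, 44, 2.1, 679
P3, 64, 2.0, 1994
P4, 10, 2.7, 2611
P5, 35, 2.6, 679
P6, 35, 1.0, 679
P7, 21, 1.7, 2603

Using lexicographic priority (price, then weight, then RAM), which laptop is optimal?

P6

First minimize price: best is 679, kept {P1, P2, P5, P6}.
Then minimize weight: best is 1.0, kept {P6}.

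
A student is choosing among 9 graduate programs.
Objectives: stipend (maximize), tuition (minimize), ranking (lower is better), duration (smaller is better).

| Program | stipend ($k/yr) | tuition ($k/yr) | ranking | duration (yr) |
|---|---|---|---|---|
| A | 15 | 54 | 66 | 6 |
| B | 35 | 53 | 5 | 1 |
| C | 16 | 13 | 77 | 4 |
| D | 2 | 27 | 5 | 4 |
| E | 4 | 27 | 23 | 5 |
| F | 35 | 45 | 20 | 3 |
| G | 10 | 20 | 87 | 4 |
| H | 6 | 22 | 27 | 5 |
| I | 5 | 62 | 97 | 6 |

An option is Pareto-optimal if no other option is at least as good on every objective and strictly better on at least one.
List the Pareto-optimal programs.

A: dominated by B (stipend 35≥15, tuition 53≤54, ranking 5≤66, duration 1≤6).
B: not dominated (best duration).
C: not dominated (best tuition).
D: not dominated.
E: not dominated.
F: not dominated.
G: dominated by C (stipend 16≥10, tuition 13≤20, ranking 77≤87, duration 4≤4).
H: not dominated.
I: dominated by A (stipend 15≥5, tuition 54≤62, ranking 66≤97, duration 6≤6).

B, C, D, E, F, H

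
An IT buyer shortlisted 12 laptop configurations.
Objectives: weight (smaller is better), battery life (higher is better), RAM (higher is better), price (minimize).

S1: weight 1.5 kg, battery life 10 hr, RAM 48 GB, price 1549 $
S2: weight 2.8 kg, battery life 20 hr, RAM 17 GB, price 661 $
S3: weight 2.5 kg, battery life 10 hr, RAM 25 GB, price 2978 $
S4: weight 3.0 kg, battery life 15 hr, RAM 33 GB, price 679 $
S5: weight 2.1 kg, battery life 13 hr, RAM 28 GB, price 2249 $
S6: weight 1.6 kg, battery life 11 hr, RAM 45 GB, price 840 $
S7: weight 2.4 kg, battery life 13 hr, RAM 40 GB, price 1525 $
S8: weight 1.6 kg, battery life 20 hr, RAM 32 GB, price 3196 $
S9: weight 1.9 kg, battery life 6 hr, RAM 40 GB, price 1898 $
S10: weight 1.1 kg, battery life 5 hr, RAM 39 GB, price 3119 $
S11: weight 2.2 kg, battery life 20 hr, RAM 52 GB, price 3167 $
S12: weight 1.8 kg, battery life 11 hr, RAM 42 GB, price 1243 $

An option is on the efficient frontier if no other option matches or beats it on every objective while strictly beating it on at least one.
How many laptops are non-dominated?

9

S1: not dominated.
S2: not dominated (best price).
S3: dominated by S1 (weight 1.5≤2.5, battery life 10≥10, RAM 48≥25, price 1549≤2978).
S4: not dominated.
S5: not dominated.
S6: not dominated.
S7: not dominated.
S8: not dominated.
S9: dominated by S1 (weight 1.5≤1.9, battery life 10≥6, RAM 48≥40, price 1549≤1898).
S10: not dominated (best weight).
S11: not dominated (best RAM).
S12: dominated by S6 (weight 1.6≤1.8, battery life 11≥11, RAM 45≥42, price 840≤1243).
Pareto-optimal: S1, S2, S4, S5, S6, S7, S8, S10, S11 → 9.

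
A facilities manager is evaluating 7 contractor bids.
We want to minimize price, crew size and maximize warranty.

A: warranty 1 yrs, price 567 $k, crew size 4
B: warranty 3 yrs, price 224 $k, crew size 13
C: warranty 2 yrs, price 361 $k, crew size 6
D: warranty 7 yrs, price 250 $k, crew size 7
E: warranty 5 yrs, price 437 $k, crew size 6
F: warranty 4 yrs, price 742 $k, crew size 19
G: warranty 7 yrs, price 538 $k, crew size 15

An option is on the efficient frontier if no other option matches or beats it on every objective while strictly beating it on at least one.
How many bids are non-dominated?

5

A: not dominated (best crew size).
B: not dominated (best price).
C: not dominated.
D: not dominated.
E: not dominated.
F: dominated by D (warranty 7≥4, price 250≤742, crew size 7≤19).
G: dominated by D (warranty 7≥7, price 250≤538, crew size 7≤15).
Pareto-optimal: A, B, C, D, E → 5.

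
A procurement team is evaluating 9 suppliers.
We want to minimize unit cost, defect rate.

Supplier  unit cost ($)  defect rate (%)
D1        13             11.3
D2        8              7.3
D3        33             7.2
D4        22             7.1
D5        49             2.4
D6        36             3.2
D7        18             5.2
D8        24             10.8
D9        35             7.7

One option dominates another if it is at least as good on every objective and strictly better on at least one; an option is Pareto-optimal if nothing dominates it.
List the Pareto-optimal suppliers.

D2, D5, D6, D7

D1: dominated by D2 (unit cost 8≤13, defect rate 7.3≤11.3).
D2: not dominated (best unit cost).
D3: dominated by D4 (unit cost 22≤33, defect rate 7.1≤7.2).
D4: dominated by D7 (unit cost 18≤22, defect rate 5.2≤7.1).
D5: not dominated (best defect rate).
D6: not dominated.
D7: not dominated.
D8: dominated by D2 (unit cost 8≤24, defect rate 7.3≤10.8).
D9: dominated by D2 (unit cost 8≤35, defect rate 7.3≤7.7).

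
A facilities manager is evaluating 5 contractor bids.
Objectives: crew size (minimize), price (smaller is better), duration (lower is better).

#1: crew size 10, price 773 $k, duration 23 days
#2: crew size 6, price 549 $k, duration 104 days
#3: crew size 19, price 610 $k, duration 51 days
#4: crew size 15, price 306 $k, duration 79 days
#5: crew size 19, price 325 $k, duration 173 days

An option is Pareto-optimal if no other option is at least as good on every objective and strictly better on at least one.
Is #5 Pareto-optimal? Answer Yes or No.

No

#4 vs #5: crew size 15≤19, price 306≤325, duration 79≤173 — #4 is at least as good on every objective and strictly better on at least one, so #4 dominates #5.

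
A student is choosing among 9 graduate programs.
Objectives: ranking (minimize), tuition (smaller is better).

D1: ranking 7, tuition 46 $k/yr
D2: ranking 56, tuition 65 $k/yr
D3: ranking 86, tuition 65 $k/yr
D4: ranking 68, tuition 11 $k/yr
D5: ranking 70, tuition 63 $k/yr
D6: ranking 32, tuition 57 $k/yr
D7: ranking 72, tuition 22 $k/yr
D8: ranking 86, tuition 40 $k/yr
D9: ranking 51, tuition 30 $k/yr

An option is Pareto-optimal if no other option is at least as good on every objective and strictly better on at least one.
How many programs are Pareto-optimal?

D1: not dominated (best ranking).
D2: dominated by D1 (ranking 7≤56, tuition 46≤65).
D3: dominated by D1 (ranking 7≤86, tuition 46≤65).
D4: not dominated (best tuition).
D5: dominated by D1 (ranking 7≤70, tuition 46≤63).
D6: dominated by D1 (ranking 7≤32, tuition 46≤57).
D7: dominated by D4 (ranking 68≤72, tuition 11≤22).
D8: dominated by D4 (ranking 68≤86, tuition 11≤40).
D9: not dominated.
Pareto-optimal: D1, D4, D9 → 3.

3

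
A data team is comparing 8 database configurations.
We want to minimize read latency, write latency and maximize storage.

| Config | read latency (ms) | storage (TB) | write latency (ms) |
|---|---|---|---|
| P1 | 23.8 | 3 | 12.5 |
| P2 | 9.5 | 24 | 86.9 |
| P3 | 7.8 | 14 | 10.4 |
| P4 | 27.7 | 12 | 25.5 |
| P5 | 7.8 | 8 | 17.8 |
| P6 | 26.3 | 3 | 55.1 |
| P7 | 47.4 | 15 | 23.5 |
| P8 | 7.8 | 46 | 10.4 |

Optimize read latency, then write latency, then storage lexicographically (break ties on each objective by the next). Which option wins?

First minimize read latency: best is 7.8, kept {P3, P5, P8}.
Then minimize write latency: best is 10.4, kept {P3, P8}.
Then maximize storage: best is 46, kept {P8}.

P8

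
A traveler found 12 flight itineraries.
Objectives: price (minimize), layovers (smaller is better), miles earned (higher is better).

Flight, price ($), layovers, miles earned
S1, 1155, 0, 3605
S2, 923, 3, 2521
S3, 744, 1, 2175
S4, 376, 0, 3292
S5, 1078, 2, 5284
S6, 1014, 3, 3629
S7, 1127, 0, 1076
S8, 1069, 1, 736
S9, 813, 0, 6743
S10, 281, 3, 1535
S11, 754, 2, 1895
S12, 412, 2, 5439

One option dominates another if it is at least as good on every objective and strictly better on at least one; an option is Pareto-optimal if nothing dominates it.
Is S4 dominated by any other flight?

No

S1: worse on price (1155 vs 376).
S2: worse on price (923 vs 376).
S3: worse on price (744 vs 376).
S5: worse on price (1078 vs 376).
S6: worse on price (1014 vs 376).
S7: worse on price (1127 vs 376).
S8: worse on price (1069 vs 376).
S9: worse on price (813 vs 376).
S10: worse on layovers (3 vs 0).
S11: worse on price (754 vs 376).
S12: worse on price (412 vs 376).
No option is at least as good as S4 on every objective and strictly better on one.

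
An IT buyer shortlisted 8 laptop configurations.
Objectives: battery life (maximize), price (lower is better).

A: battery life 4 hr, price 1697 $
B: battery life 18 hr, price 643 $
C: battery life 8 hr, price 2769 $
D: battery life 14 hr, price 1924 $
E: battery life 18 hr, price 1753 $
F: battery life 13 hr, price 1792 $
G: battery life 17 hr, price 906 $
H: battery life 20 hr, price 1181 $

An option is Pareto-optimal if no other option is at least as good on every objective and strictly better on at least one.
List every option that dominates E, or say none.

B, H

B: battery life 18≥18, price 643≤1753 — dominates E.
H: battery life 20≥18, price 1181≤1753 — dominates E.
Others (A, C, D, F, G) are each worse than E on at least one objective.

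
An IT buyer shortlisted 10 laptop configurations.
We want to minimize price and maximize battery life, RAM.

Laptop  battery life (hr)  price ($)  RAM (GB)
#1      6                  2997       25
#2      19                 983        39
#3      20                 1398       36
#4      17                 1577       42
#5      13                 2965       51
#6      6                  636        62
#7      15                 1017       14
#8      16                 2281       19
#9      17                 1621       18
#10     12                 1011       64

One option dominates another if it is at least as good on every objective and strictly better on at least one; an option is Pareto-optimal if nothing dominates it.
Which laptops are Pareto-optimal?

#2, #3, #4, #5, #6, #10

#1: dominated by #2 (battery life 19≥6, price 983≤2997, RAM 39≥25).
#2: not dominated.
#3: not dominated (best battery life).
#4: not dominated.
#5: not dominated.
#6: not dominated (best price).
#7: dominated by #2 (battery life 19≥15, price 983≤1017, RAM 39≥14).
#8: dominated by #2 (battery life 19≥16, price 983≤2281, RAM 39≥19).
#9: dominated by #2 (battery life 19≥17, price 983≤1621, RAM 39≥18).
#10: not dominated (best RAM).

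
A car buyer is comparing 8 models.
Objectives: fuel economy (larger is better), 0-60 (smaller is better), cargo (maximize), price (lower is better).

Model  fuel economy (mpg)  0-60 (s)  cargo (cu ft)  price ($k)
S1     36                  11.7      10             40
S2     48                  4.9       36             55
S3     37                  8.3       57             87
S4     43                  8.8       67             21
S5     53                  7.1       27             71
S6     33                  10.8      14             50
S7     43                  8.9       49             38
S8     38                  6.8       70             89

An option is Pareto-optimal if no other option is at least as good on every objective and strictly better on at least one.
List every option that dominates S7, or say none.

S4: fuel economy 43≥43, 0-60 8.8≤8.9, cargo 67≥49, price 21≤38 — dominates S7.
Others (S1, S2, S3, S5, S6, S8) are each worse than S7 on at least one objective.

S4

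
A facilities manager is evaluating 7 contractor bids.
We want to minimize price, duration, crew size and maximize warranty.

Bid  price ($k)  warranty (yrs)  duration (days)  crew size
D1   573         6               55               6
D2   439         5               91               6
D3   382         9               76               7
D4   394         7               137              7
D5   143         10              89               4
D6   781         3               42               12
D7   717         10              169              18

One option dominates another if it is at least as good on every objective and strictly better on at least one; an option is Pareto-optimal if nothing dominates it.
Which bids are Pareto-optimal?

D1, D3, D5, D6

D1: not dominated.
D2: dominated by D5 (price 143≤439, warranty 10≥5, duration 89≤91, crew size 4≤6).
D3: not dominated.
D4: dominated by D3 (price 382≤394, warranty 9≥7, duration 76≤137, crew size 7≤7).
D5: not dominated (best price).
D6: not dominated (best duration).
D7: dominated by D5 (price 143≤717, warranty 10≥10, duration 89≤169, crew size 4≤18).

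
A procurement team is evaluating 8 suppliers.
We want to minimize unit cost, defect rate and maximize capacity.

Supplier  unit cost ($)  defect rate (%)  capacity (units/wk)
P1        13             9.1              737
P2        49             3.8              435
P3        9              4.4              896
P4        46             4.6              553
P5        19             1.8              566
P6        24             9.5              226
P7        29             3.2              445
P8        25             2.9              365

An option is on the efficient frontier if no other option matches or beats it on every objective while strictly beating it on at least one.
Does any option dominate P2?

P5 vs P2: unit cost 19≤49, defect rate 1.8≤3.8, capacity 566≥435 — P5 is at least as good on every objective and strictly better on at least one, so P5 dominates P2.

Yes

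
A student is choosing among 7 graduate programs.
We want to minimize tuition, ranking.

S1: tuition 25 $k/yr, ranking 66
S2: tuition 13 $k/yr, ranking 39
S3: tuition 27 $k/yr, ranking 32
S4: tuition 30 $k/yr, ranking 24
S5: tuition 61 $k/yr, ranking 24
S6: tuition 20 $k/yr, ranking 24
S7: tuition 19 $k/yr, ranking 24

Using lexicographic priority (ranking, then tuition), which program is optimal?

First minimize ranking: best is 24, kept {S4, S5, S6, S7}.
Then minimize tuition: best is 19, kept {S7}.

S7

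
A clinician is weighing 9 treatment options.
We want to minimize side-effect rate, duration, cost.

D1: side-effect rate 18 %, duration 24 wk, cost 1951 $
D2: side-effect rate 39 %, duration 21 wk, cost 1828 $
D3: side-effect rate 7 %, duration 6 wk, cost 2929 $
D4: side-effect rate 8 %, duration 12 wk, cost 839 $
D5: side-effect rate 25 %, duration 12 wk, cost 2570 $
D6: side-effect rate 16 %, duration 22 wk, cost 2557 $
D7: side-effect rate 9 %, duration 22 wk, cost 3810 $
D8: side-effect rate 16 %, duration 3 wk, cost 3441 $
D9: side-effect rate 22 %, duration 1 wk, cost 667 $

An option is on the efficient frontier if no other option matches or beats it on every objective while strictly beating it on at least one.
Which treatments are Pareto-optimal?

D1: dominated by D4 (side-effect rate 8≤18, duration 12≤24, cost 839≤1951).
D2: dominated by D4 (side-effect rate 8≤39, duration 12≤21, cost 839≤1828).
D3: not dominated (best side-effect rate).
D4: not dominated.
D5: dominated by D4 (side-effect rate 8≤25, duration 12≤12, cost 839≤2570).
D6: dominated by D4 (side-effect rate 8≤16, duration 12≤22, cost 839≤2557).
D7: dominated by D3 (side-effect rate 7≤9, duration 6≤22, cost 2929≤3810).
D8: not dominated.
D9: not dominated (best duration).

D3, D4, D8, D9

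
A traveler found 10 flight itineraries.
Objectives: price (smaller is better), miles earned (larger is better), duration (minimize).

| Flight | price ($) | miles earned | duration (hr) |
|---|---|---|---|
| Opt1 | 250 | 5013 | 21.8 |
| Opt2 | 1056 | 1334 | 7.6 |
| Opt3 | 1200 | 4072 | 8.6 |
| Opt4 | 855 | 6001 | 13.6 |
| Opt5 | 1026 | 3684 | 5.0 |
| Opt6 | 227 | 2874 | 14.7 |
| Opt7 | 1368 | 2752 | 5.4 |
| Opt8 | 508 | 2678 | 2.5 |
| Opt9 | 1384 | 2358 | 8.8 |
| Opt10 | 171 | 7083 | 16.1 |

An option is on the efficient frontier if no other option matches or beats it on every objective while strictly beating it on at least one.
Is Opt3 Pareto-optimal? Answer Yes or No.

Yes

Opt1: worse on duration (21.8 vs 8.6).
Opt2: worse on miles earned (1334 vs 4072).
Opt4: worse on duration (13.6 vs 8.6).
Opt5: worse on miles earned (3684 vs 4072).
Opt6: worse on miles earned (2874 vs 4072).
Opt7: worse on price (1368 vs 1200).
Opt8: worse on miles earned (2678 vs 4072).
Opt9: worse on price (1384 vs 1200).
Opt10: worse on duration (16.1 vs 8.6).
No option is at least as good as Opt3 on every objective and strictly better on one.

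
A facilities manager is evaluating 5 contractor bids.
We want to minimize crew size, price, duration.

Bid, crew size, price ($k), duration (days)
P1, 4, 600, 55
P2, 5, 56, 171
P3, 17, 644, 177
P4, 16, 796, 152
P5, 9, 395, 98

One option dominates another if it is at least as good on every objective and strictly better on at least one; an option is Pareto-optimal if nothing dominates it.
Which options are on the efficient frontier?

P1: not dominated (best crew size).
P2: not dominated (best price).
P3: dominated by P1 (crew size 4≤17, price 600≤644, duration 55≤177).
P4: dominated by P1 (crew size 4≤16, price 600≤796, duration 55≤152).
P5: not dominated.

P1, P2, P5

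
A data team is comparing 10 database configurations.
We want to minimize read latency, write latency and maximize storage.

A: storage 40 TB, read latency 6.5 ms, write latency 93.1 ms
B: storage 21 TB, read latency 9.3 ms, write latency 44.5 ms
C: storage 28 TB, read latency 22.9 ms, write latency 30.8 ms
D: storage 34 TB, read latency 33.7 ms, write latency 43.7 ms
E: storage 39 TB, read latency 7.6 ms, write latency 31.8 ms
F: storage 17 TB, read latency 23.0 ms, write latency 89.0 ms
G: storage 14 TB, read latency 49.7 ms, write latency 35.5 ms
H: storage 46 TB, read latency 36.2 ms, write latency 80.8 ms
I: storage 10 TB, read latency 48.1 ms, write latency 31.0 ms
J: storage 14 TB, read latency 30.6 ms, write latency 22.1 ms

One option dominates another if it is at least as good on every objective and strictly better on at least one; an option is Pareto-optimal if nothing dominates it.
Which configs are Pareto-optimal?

A, C, E, H, J

A: not dominated (best read latency).
B: dominated by E (storage 39≥21, read latency 7.6≤9.3, write latency 31.8≤44.5).
C: not dominated.
D: dominated by E (storage 39≥34, read latency 7.6≤33.7, write latency 31.8≤43.7).
E: not dominated.
F: dominated by B (storage 21≥17, read latency 9.3≤23.0, write latency 44.5≤89.0).
G: dominated by C (storage 28≥14, read latency 22.9≤49.7, write latency 30.8≤35.5).
H: not dominated (best storage).
I: dominated by C (storage 28≥10, read latency 22.9≤48.1, write latency 30.8≤31.0).
J: not dominated (best write latency).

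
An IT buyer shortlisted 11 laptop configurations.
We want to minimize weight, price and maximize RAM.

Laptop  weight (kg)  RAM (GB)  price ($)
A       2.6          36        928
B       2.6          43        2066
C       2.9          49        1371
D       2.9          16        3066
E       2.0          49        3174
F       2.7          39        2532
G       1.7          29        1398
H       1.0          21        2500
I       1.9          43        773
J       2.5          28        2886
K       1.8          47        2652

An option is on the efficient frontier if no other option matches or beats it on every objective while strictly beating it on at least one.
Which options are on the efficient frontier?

A: dominated by I (weight 1.9≤2.6, RAM 43≥36, price 773≤928).
B: dominated by I (weight 1.9≤2.6, RAM 43≥43, price 773≤2066).
C: not dominated.
D: dominated by A (weight 2.6≤2.9, RAM 36≥16, price 928≤3066).
E: not dominated.
F: dominated by B (weight 2.6≤2.7, RAM 43≥39, price 2066≤2532).
G: not dominated.
H: not dominated (best weight).
I: not dominated (best price).
J: dominated by G (weight 1.7≤2.5, RAM 29≥28, price 1398≤2886).
K: not dominated.

C, E, G, H, I, K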